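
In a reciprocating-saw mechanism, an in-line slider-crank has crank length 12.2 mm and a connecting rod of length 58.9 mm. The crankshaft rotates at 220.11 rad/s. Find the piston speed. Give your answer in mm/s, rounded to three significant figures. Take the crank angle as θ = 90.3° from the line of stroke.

2680

ω = 220.1 rad/s
For an in-line slider-crank, x = r cosθ + √(L² − r² sin²θ), so v = −rω sinθ·[1 + r cosθ/√(L² − r² sin²θ)].
With r = 0.0122 m, L = 0.0589 m, θ = 90.3°: √(L² − r² sin²θ) = 0.057623 m.
v = −0.0122·220.1·0.99999·[1 + 0.0122·-0.00524/0.057623] = -2.6823 m/s.
|v| = 2.6823 m/s = 2682.3 mm/s.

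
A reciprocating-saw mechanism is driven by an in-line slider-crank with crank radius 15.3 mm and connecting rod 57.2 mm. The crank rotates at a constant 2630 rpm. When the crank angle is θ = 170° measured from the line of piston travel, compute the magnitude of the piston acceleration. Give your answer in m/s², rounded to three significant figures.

ω = 2π·2630/60 = 275.4 rad/s
x(θ) = r cosθ + √(L² − r² sin²θ); with ω constant, a = ω²·d²x/dθ².
d²x/dθ² = −r cosθ − r²(cos2θ)/√u − r⁴ sin²2θ/(4u^{3/2}),  u = L² − r² sin²θ = 0.00326478 m².
Substituting r = 0.0153 m, L = 0.0572 m, θ = 170°: d²x/dθ² = +0.011209 m.
a = ω²·d²x/dθ² = (275.4)²·(+0.011209) = +850.24 m/s²;  |a| = 850.24 m/s².

850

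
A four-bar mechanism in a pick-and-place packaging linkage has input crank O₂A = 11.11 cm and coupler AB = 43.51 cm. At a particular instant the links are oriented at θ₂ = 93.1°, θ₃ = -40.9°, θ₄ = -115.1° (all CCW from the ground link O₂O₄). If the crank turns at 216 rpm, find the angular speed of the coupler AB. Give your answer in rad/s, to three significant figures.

2.84

ω₂ = 22.62 rad/s (from 216 rpm).
Differentiating the loop-closure r₂e^{iθ₂}+r₃e^{iθ₃}=r₁+r₄e^{iθ₄} gives r₂ω₂e^{iθ₂}+r₃ω₃e^{iθ₃}=r₄ω₄e^{iθ₄}.
Eliminating the other unknown: ω₃ = r₂ω₂ sin(θ₄−θ₂) / [r₃ sin(θ₃−θ₄)].
Numerator sine = +0.47255; denominator sine = +0.96222.
Result = 0.1111·22.62·(+0.47255) / (0.4351·(+0.96222)) = +2.8365 rad/s; magnitude 2.8365 rad/s.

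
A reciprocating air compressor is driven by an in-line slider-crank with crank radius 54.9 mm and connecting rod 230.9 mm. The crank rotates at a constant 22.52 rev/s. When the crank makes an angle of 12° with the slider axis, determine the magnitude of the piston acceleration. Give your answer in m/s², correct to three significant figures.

1310

ω = 2π·22.5 = 141.5 rad/s
x(θ) = r cosθ + √(L² − r² sin²θ); with ω constant, a = ω²·d²x/dθ².
d²x/dθ² = −r cosθ − r²(cos2θ)/√u − r⁴ sin²2θ/(4u^{3/2}),  u = L² − r² sin²θ = 0.0531845 m².
Substituting r = 0.0549 m, L = 0.2309 m, θ = 12°: d²x/dθ² = -0.06567 m.
a = ω²·d²x/dθ² = (141.5)²·(-0.06567) = -1314.8 m/s²;  |a| = 1314.8 m/s².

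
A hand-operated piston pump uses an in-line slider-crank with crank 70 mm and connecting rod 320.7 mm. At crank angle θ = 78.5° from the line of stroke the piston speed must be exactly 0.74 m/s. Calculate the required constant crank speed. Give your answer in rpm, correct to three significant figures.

For an in-line slider-crank, |v_piston| = rω|sinθ|·[1 + r cosθ/√(L² − r² sin²θ)].
With r = 0.07 m, L = 0.3207 m, θ = 78.5°: the bracketed kinematic factor |dx/dθ| = 0.07165 m.
ω = v/|dx/dθ| = 0.74/0.07165 = 10.328 rad/s.
N = 60ω/(2π) = 98.624 rpm.

98.6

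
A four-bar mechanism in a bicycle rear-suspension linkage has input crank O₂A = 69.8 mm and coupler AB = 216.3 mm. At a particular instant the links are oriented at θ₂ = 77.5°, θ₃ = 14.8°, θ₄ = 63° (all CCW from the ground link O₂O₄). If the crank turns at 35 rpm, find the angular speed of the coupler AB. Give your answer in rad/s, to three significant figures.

0.397

ω₂ = 3.665 rad/s (from 35 rpm).
Differentiating the loop-closure r₂e^{iθ₂}+r₃e^{iθ₃}=r₁+r₄e^{iθ₄} gives r₂ω₂e^{iθ₂}+r₃ω₃e^{iθ₃}=r₄ω₄e^{iθ₄}.
Eliminating the other unknown: ω₃ = r₂ω₂ sin(θ₄−θ₂) / [r₃ sin(θ₃−θ₄)].
Numerator sine = -0.25038; denominator sine = -0.74548.
Result = 0.0698·3.665·(-0.25038) / (0.2163·(-0.74548)) = +0.39725 rad/s; magnitude 0.39725 rad/s.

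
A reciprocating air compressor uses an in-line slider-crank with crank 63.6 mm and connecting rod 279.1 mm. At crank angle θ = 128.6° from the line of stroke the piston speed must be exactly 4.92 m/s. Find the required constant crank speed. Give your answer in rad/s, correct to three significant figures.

For an in-line slider-crank, |v_piston| = rω|sinθ|·[1 + r cosθ/√(L² − r² sin²θ)].
With r = 0.0636 m, L = 0.2791 m, θ = 128.6°: the bracketed kinematic factor |dx/dθ| = 0.042524 m.
ω = v/|dx/dθ| = 4.92/0.042524 = 115.7 rad/s.

116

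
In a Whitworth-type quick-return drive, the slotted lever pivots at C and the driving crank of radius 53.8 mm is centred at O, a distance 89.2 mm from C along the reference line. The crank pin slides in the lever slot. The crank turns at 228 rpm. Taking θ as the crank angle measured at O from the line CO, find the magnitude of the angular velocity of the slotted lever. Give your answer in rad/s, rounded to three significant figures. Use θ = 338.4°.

ω = 23.88 rad/s (from 228 rpm).
Crank pin A relative to C: A = (d + r cosθ, r sinθ); lever angle φ = atan2(r sinθ, d + r cosθ).
Differentiating tanφ: φ̇ = rω(d cosθ + r)/(d² + r² + 2dr cosθ).
d² + r² + 2dr cosθ = |CA|² = 0.019775 m²;  d cosθ + r = +0.13674 m.
|ω_lever| = |0.0538·23.88·+0.13674| / 0.019775 = 8.882 rad/s.

8.88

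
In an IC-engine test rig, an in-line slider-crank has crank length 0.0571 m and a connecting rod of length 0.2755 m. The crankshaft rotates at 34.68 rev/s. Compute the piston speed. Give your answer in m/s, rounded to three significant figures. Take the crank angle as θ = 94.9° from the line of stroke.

ω = 2π·34.7 = 217.9 rad/s
For an in-line slider-crank, x = r cosθ + √(L² − r² sin²θ), so v = −rω sinθ·[1 + r cosθ/√(L² − r² sin²θ)].
With r = 0.0571 m, L = 0.2755 m, θ = 94.9°: √(L² − r² sin²θ) = 0.26956 m.
v = −0.0571·217.9·0.99635·[1 + 0.0571·-0.08542/0.26956] = -12.172 m/s.
|v| = 12.172 m/s.

12.2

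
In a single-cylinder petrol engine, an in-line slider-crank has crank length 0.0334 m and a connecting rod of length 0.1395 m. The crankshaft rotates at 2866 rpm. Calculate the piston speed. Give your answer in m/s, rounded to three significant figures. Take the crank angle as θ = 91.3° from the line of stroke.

9.97

ω = 2π·2866/60 = 300.1 rad/s
For an in-line slider-crank, x = r cosθ + √(L² − r² sin²θ), so v = −rω sinθ·[1 + r cosθ/√(L² − r² sin²θ)].
With r = 0.0334 m, L = 0.1395 m, θ = 91.3°: √(L² − r² sin²θ) = 0.13544 m.
v = −0.0334·300.1·0.99974·[1 + 0.0334·-0.02269/0.13544] = -9.9656 m/s.
|v| = 9.9656 m/s.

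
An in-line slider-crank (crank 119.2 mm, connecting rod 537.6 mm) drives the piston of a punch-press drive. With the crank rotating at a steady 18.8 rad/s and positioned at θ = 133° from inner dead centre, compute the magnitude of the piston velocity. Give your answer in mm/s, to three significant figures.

ω = 18.8 rad/s
For an in-line slider-crank, x = r cosθ + √(L² − r² sin²θ), so v = −rω sinθ·[1 + r cosθ/√(L² − r² sin²θ)].
With r = 0.1192 m, L = 0.5376 m, θ = 133°: √(L² − r² sin²θ) = 0.53048 m.
v = −0.1192·18.8·0.73135·[1 + 0.1192·-0.68200/0.53048] = -1.3878 m/s.
|v| = 1.3878 m/s = 1387.8 mm/s.

1390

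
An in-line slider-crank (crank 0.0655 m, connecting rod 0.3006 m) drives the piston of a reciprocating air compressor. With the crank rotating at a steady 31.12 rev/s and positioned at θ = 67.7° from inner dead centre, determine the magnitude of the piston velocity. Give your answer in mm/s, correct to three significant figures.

ω = 2π·31.1 = 195.5 rad/s
For an in-line slider-crank, x = r cosθ + √(L² − r² sin²θ), so v = −rω sinθ·[1 + r cosθ/√(L² − r² sin²θ)].
With r = 0.0655 m, L = 0.3006 m, θ = 67.7°: √(L² − r² sin²θ) = 0.29443 m.
v = −0.0655·195.5·0.92521·[1 + 0.0655·0.37946/0.29443] = -12.85 m/s.
|v| = 12.85 m/s = 12850 mm/s.

12800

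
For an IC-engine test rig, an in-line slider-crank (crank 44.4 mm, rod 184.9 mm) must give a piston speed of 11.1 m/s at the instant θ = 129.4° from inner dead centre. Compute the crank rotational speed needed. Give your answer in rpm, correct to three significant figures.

3660

For an in-line slider-crank, |v_piston| = rω|sinθ|·[1 + r cosθ/√(L² − r² sin²θ)].
With r = 0.0444 m, L = 0.1849 m, θ = 129.4°: the bracketed kinematic factor |dx/dθ| = 0.028988 m.
ω = v/|dx/dθ| = 11.1/0.028988 = 382.92 rad/s.
N = 60ω/(2π) = 3656.6 rpm.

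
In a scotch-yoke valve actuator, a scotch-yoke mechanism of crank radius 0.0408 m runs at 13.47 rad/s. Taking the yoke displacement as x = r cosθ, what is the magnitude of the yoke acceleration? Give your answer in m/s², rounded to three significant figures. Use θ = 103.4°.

1.72

ω = 13.47 rad/s
x = r cosθ ⇒ ẍ = −rω² cosθ (ω constant).
|a| = rω²|cosθ| = 0.0408·(13.47)²·|cos 103.4°| = 1.7156 m/s².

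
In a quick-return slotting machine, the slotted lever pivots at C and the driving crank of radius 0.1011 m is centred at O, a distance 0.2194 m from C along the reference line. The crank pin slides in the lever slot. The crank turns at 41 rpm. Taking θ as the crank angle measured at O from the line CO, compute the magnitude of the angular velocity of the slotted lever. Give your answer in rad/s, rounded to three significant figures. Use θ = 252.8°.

0.348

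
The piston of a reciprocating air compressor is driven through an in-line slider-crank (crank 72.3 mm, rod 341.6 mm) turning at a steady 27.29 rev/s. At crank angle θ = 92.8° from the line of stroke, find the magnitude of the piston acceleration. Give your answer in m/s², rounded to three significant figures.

562

ω = 2π·27.3 = 171.5 rad/s
x(θ) = r cosθ + √(L² − r² sin²θ); with ω constant, a = ω²·d²x/dθ².
d²x/dθ² = −r cosθ − r²(cos2θ)/√u − r⁴ sin²2θ/(4u^{3/2}),  u = L² − r² sin²θ = 0.111476 m².
Substituting r = 0.0723 m, L = 0.3416 m, θ = 92.8°: d²x/dθ² = +0.019112 m.
a = ω²·d²x/dθ² = (171.5)²·(+0.019112) = +561.91 m/s²;  |a| = 561.91 m/s².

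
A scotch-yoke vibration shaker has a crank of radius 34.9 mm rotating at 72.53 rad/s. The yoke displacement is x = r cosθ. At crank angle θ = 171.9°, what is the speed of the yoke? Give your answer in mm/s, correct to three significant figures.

ω = 72.53 rad/s
x = r cosθ ⇒ ẋ = −rω sinθ.
|v| = rω|sinθ| = 0.0349·72.53·|sin 171.9°| = 0.35666 m/s = 356.66 mm/s.

357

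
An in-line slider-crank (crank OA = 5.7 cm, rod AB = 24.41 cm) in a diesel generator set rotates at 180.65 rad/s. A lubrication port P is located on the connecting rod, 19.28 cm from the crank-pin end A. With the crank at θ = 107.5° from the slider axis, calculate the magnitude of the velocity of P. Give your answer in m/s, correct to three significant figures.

ω = 180.7 rad/s.  Crank-pin speed |V_A| = rω = 10.297 m/s, perpendicular to OA.
Rod angle: sinφ = −(r/L) sinθ ⇒ φ = -12.868°; ω_rod = −rω cosθ/√(L²−r²sin²θ) = +13.012 rad/s.
V_P = V_A + ω_rod × AP, with AP = 0.1928 m along the rod.
Components: V_Px = −rω sinθ − a·ω_rod·sinφ = -9.2618 m/s;  V_Py = rω cosθ + a·ω_rod·cosφ = -0.65074 m/s.
|V_P| = √(V_Px² + V_Py²) = 9.2846 m/s.

9.28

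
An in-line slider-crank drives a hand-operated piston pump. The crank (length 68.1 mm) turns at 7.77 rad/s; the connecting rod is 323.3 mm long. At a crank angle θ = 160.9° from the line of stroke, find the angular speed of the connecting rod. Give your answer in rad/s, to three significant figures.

1.55

ω = 7.77 rad/s
The rod makes angle φ with the slider axis where L sinφ = r sinθ; differentiating, L cosφ·φ̇ = r ω cosθ.
L cosφ = √(L² − r² sin²θ) = 0.32253 m.
|ω_rod| = r ω |cosθ| / √(L² − r² sin²θ) = 0.0681·7.77·0.94495/0.32253 = 1.5503 rad/s.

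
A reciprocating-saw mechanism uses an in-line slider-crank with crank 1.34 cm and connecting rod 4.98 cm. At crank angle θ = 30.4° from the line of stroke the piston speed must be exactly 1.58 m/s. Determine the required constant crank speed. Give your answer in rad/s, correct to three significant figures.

For an in-line slider-crank, |v_piston| = rω|sinθ|·[1 + r cosθ/√(L² − r² sin²θ)].
With r = 0.0134 m, L = 0.0498 m, θ = 30.4°: the bracketed kinematic factor |dx/dθ| = 0.0083694 m.
ω = v/|dx/dθ| = 1.58/0.0083694 = 188.78 rad/s.

189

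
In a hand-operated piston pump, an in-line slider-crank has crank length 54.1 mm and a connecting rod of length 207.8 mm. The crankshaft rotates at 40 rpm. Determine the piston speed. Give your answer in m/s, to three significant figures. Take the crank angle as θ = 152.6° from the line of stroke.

ω = 2π·40/60 = 4.189 rad/s
For an in-line slider-crank, x = r cosθ + √(L² − r² sin²θ), so v = −rω sinθ·[1 + r cosθ/√(L² − r² sin²θ)].
With r = 0.0541 m, L = 0.2078 m, θ = 152.6°: √(L² − r² sin²θ) = 0.2063 m.
v = −0.0541·4.189·0.46020·[1 + 0.0541·-0.88782/0.2063] = -0.080008 m/s.
|v| = 0.080008 m/s.

0.0800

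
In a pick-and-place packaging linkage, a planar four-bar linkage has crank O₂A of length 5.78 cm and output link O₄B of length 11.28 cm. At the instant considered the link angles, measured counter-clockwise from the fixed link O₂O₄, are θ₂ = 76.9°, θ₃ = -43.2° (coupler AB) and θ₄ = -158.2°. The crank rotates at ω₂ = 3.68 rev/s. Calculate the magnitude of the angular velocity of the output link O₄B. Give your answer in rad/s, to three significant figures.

ω₂ = 23.12 rad/s (from 3.68 rev/s).
Differentiating the loop-closure r₂e^{iθ₂}+r₃e^{iθ₃}=r₁+r₄e^{iθ₄} gives r₂ω₂e^{iθ₂}+r₃ω₃e^{iθ₃}=r₄ω₄e^{iθ₄}.
Eliminating the other unknown: ω₄ = r₂ω₂ sin(θ₂−θ₃) / [r₄ sin(θ₄−θ₃)].
Numerator sine = +0.86515; denominator sine = -0.90631.
Result = 0.0578·23.12·(+0.86515) / (0.1128·(-0.90631)) = -11.31 rad/s; magnitude 11.31 rad/s.

11.3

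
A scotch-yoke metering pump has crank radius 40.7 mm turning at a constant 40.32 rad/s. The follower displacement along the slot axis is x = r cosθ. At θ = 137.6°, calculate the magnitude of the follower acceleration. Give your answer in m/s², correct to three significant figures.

48.9

ω = 40.32 rad/s
x = r cosθ ⇒ ẍ = −rω² cosθ (ω constant).
|a| = rω²|cosθ| = 0.0407·(40.32)²·|cos 137.6°| = 48.861 m/s².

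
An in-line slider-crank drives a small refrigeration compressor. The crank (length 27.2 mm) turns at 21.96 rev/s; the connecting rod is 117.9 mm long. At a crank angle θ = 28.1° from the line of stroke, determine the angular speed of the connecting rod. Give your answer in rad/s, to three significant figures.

ω = 138 rad/s (converted from 21.96 rev/s).
The rod makes angle φ with the slider axis where L sinφ = r sinθ; differentiating, L cosφ·φ̇ = r ω cosθ.
L cosφ = √(L² − r² sin²θ) = 0.1172 m.
|ω_rod| = r ω |cosθ| / √(L² − r² sin²θ) = 0.0272·138·0.88213/0.1172 = 28.247 rad/s.

28.2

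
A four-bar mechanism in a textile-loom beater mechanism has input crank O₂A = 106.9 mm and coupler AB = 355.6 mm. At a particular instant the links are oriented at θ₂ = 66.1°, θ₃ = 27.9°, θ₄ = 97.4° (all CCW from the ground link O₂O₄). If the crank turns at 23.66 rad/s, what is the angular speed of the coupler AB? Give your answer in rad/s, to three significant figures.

ω₂ = 23.66 rad/s
Differentiating the loop-closure r₂e^{iθ₂}+r₃e^{iθ₃}=r₁+r₄e^{iθ₄} gives r₂ω₂e^{iθ₂}+r₃ω₃e^{iθ₃}=r₄ω₄e^{iθ₄}.
Eliminating the other unknown: ω₃ = r₂ω₂ sin(θ₄−θ₂) / [r₃ sin(θ₃−θ₄)].
Numerator sine = +0.51952; denominator sine = -0.93667.
Result = 0.1069·23.66·(+0.51952) / (0.3556·(-0.93667)) = -3.945 rad/s; magnitude 3.945 rad/s.

3.94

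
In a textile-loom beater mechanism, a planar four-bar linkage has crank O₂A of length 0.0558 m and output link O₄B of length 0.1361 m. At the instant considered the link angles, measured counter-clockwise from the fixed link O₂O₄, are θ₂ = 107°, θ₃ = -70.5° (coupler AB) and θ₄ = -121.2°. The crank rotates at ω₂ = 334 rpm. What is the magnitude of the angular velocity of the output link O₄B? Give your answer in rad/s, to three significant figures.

0.808

ω₂ = 34.98 rad/s (from 334 rpm).
Differentiating the loop-closure r₂e^{iθ₂}+r₃e^{iθ₃}=r₁+r₄e^{iθ₄} gives r₂ω₂e^{iθ₂}+r₃ω₃e^{iθ₃}=r₄ω₄e^{iθ₄}.
Eliminating the other unknown: ω₄ = r₂ω₂ sin(θ₂−θ₃) / [r₄ sin(θ₄−θ₃)].
Numerator sine = +0.04362; denominator sine = -0.77384.
Result = 0.0558·34.98·(+0.04362) / (0.1361·(-0.77384)) = -0.80831 rad/s; magnitude 0.80831 rad/s.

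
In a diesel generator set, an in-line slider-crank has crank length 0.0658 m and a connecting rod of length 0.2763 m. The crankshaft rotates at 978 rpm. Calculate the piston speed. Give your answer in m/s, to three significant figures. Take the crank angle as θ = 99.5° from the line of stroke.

ω = 2π·978/60 = 102.4 rad/s
For an in-line slider-crank, x = r cosθ + √(L² − r² sin²θ), so v = −rω sinθ·[1 + r cosθ/√(L² − r² sin²θ)].
With r = 0.0658 m, L = 0.2763 m, θ = 99.5°: √(L² − r² sin²θ) = 0.26857 m.
v = −0.0658·102.4·0.98629·[1 + 0.0658·-0.16505/0.26857] = -6.3778 m/s.
|v| = 6.3778 m/s.

6.38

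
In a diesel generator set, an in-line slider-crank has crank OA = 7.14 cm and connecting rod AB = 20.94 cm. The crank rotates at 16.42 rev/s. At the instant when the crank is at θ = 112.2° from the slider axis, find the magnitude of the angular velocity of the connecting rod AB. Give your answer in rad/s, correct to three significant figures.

ω = 103.2 rad/s (converted from 16.42 rev/s).
The rod makes angle φ with the slider axis where L sinφ = r sinθ; differentiating, L cosφ·φ̇ = r ω cosθ.
L cosφ = √(L² − r² sin²θ) = 0.19869 m.
|ω_rod| = r ω |cosθ| / √(L² − r² sin²θ) = 0.0714·103.2·0.37784/0.19869 = 14.008 rad/s.

14.0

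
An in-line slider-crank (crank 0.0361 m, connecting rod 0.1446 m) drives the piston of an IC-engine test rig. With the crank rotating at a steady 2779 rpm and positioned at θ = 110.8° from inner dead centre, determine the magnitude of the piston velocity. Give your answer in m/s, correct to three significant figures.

ω = 2π·2779/60 = 291 rad/s
For an in-line slider-crank, x = r cosθ + √(L² − r² sin²θ), so v = −rω sinθ·[1 + r cosθ/√(L² − r² sin²θ)].
With r = 0.0361 m, L = 0.1446 m, θ = 110.8°: √(L² − r² sin²θ) = 0.14061 m.
v = −0.0361·291·0.93483·[1 + 0.0361·-0.35511/0.14061] = -8.9256 m/s.
|v| = 8.9256 m/s.

8.93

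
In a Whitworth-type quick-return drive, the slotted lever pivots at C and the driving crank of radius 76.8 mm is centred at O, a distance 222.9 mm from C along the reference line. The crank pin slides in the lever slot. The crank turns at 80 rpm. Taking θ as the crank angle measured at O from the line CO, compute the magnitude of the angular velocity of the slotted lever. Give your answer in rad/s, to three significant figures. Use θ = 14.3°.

2.12

ω = 8.378 rad/s (from 80 rpm).
Crank pin A relative to C: A = (d + r cosθ, r sinθ); lever angle φ = atan2(r sinθ, d + r cosθ).
Differentiating tanφ: φ̇ = rω(d cosθ + r)/(d² + r² + 2dr cosθ).
d² + r² + 2dr cosθ = |CA|² = 0.0887593 m²;  d cosθ + r = +0.29279 m.
|ω_lever| = |0.0768·8.378·+0.29279| / 0.0887593 = 2.1224 rad/s.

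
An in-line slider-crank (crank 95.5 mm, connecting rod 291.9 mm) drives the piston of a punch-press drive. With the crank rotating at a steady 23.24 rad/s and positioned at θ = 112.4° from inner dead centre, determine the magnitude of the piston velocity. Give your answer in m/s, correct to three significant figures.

ω = 23.24 rad/s
For an in-line slider-crank, x = r cosθ + √(L² − r² sin²θ), so v = −rω sinθ·[1 + r cosθ/√(L² − r² sin²θ)].
With r = 0.0955 m, L = 0.2919 m, θ = 112.4°: √(L² − r² sin²θ) = 0.27823 m.
v = −0.0955·23.24·0.92455·[1 + 0.0955·-0.38107/0.27823] = -1.7836 m/s.
|v| = 1.7836 m/s.

1.78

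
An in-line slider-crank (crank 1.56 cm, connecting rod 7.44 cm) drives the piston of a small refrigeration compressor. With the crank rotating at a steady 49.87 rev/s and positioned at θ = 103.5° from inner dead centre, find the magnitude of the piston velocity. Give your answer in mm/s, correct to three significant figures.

ω = 2π·49.9 = 313.3 rad/s
For an in-line slider-crank, x = r cosθ + √(L² − r² sin²θ), so v = −rω sinθ·[1 + r cosθ/√(L² − r² sin²θ)].
With r = 0.0156 m, L = 0.0744 m, θ = 103.5°: √(L² − r² sin²θ) = 0.072837 m.
v = −0.0156·313.3·0.97237·[1 + 0.0156·-0.23345/0.072837] = -4.5154 m/s.
|v| = 4.5154 m/s = 4515.4 mm/s.

4520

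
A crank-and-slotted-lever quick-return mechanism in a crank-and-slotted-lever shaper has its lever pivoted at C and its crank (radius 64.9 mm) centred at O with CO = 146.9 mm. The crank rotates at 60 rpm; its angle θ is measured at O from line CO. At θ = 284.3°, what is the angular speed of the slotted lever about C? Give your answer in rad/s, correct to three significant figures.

1.35

ω = 6.283 rad/s (from 60 rpm).
Crank pin A relative to C: A = (d + r cosθ, r sinθ); lever angle φ = atan2(r sinθ, d + r cosθ).
Differentiating tanφ: φ̇ = rω(d cosθ + r)/(d² + r² + 2dr cosθ).
d² + r² + 2dr cosθ = |CA|² = 0.0305013 m²;  d cosθ + r = +0.10118 m.
|ω_lever| = |0.0649·6.283·+0.10118| / 0.0305013 = 1.3528 rad/s.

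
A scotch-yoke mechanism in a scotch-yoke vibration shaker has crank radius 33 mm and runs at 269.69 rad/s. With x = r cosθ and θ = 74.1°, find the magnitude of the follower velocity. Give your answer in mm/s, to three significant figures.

8560

ω = 269.7 rad/s
x = r cosθ ⇒ ẋ = −rω sinθ.
|v| = rω|sinθ| = 0.033·269.7·|sin 74.1°| = 8.5593 m/s = 8559.3 mm/s.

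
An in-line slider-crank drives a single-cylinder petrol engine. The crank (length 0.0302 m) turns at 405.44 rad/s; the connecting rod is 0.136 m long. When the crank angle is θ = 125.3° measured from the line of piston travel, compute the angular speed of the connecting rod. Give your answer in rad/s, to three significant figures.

52.9

ω = 405.4 rad/s
The rod makes angle φ with the slider axis where L sinφ = r sinθ; differentiating, L cosφ·φ̇ = r ω cosθ.
L cosφ = √(L² − r² sin²θ) = 0.13375 m.
|ω_rod| = r ω |cosθ| / √(L² − r² sin²θ) = 0.0302·405.4·0.57786/0.13375 = 52.901 rad/s.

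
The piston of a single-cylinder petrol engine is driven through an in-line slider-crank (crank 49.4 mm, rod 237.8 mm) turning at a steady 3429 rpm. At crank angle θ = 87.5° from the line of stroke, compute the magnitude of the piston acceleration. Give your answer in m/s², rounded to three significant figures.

ω = 2π·3429/60 = 359.1 rad/s
x(θ) = r cosθ + √(L² − r² sin²θ); with ω constant, a = ω²·d²x/dθ².
d²x/dθ² = −r cosθ − r²(cos2θ)/√u − r⁴ sin²2θ/(4u^{3/2}),  u = L² − r² sin²θ = 0.0541131 m².
Substituting r = 0.0494 m, L = 0.2378 m, θ = 87.5°: d²x/dθ² = +0.008295 m.
a = ω²·d²x/dθ² = (359.1)²·(+0.008295) = +1069.6 m/s²;  |a| = 1069.6 m/s².

1070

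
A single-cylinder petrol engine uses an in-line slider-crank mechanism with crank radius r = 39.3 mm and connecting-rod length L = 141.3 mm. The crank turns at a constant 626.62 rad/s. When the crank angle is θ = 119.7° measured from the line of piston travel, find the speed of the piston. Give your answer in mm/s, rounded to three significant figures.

18400

ω = 626.6 rad/s
For an in-line slider-crank, x = r cosθ + √(L² − r² sin²θ), so v = −rω sinθ·[1 + r cosθ/√(L² − r² sin²θ)].
With r = 0.0393 m, L = 0.1413 m, θ = 119.7°: √(L² − r² sin²θ) = 0.13711 m.
v = −0.0393·626.6·0.86863·[1 + 0.0393·-0.49546/0.13711] = -18.353 m/s.
|v| = 18.353 m/s = 18353 mm/s.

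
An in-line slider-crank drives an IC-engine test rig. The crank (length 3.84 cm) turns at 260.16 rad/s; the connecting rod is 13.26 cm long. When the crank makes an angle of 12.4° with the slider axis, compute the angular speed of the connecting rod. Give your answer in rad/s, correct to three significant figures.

ω = 260.2 rad/s
The rod makes angle φ with the slider axis where L sinφ = r sinθ; differentiating, L cosφ·φ̇ = r ω cosθ.
L cosφ = √(L² − r² sin²θ) = 0.13234 m.
|ω_rod| = r ω |cosθ| / √(L² − r² sin²θ) = 0.0384·260.2·0.97667/0.13234 = 73.726 rad/s.

73.7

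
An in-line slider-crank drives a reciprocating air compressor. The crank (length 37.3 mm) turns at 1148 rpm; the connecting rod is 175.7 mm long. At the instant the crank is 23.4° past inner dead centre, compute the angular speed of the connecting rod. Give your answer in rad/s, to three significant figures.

23.5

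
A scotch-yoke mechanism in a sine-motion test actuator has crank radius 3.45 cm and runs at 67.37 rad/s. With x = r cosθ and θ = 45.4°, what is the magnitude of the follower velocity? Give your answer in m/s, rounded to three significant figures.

ω = 67.37 rad/s
x = r cosθ ⇒ ẋ = −rω sinθ.
|v| = rω|sinθ| = 0.0345·67.37·|sin 45.4°| = 1.6549 m/s.

1.65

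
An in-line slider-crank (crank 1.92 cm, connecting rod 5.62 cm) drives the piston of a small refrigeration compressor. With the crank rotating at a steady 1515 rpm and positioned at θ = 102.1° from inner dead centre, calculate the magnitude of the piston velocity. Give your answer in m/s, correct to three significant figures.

2.75

ω = 2π·1515/60 = 158.7 rad/s
For an in-line slider-crank, x = r cosθ + √(L² − r² sin²θ), so v = −rω sinθ·[1 + r cosθ/√(L² − r² sin²θ)].
With r = 0.0192 m, L = 0.0562 m, θ = 102.1°: √(L² − r² sin²θ) = 0.052972 m.
v = −0.0192·158.7·0.97778·[1 + 0.0192·-0.20962/0.052972] = -2.7521 m/s.
|v| = 2.7521 m/s.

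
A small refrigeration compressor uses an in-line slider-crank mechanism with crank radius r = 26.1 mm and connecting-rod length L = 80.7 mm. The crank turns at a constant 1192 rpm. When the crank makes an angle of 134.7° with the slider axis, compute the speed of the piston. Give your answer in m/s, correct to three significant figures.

ω = 2π·1192/60 = 124.8 rad/s
For an in-line slider-crank, x = r cosθ + √(L² − r² sin²θ), so v = −rω sinθ·[1 + r cosθ/√(L² − r² sin²θ)].
With r = 0.0261 m, L = 0.0807 m, θ = 134.7°: √(L² − r² sin²θ) = 0.078539 m.
v = −0.0261·124.8·0.71080·[1 + 0.0261·-0.70339/0.078539] = -1.7744 m/s.
|v| = 1.7744 m/s.

1.77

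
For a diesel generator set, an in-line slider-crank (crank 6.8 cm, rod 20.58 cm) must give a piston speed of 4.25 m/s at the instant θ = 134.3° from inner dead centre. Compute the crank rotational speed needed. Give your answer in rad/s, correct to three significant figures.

115

For an in-line slider-crank, |v_piston| = rω|sinθ|·[1 + r cosθ/√(L² − r² sin²θ)].
With r = 0.068 m, L = 0.2058 m, θ = 134.3°: the bracketed kinematic factor |dx/dθ| = 0.037108 m.
ω = v/|dx/dθ| = 4.25/0.037108 = 114.53 rad/s.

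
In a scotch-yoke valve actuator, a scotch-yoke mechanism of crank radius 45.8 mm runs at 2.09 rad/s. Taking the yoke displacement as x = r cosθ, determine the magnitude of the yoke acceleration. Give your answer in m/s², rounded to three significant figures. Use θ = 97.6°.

0.0265

ω = 2.09 rad/s
x = r cosθ ⇒ ẍ = −rω² cosθ (ω constant).
|a| = rω²|cosθ| = 0.0458·(2.09)²·|cos 97.6°| = 0.026459 m/s².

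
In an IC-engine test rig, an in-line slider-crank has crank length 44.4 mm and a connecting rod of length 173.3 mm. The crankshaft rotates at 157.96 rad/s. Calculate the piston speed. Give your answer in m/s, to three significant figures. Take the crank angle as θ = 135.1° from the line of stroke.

ω = 158 rad/s
For an in-line slider-crank, x = r cosθ + √(L² − r² sin²θ), so v = −rω sinθ·[1 + r cosθ/√(L² − r² sin²θ)].
With r = 0.0444 m, L = 0.1733 m, θ = 135.1°: √(L² − r² sin²θ) = 0.17044 m.
v = −0.0444·158·0.70587·[1 + 0.0444·-0.70834/0.17044] = -4.0371 m/s.
|v| = 4.0371 m/s.

4.04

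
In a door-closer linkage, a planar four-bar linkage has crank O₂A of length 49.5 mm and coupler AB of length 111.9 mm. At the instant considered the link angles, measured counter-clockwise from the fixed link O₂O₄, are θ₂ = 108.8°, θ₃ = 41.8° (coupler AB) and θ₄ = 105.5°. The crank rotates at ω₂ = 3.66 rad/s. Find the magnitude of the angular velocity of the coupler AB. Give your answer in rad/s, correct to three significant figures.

0.104

ω₂ = 3.66 rad/s
Differentiating the loop-closure r₂e^{iθ₂}+r₃e^{iθ₃}=r₁+r₄e^{iθ₄} gives r₂ω₂e^{iθ₂}+r₃ω₃e^{iθ₃}=r₄ω₄e^{iθ₄}.
Eliminating the other unknown: ω₃ = r₂ω₂ sin(θ₄−θ₂) / [r₃ sin(θ₃−θ₄)].
Numerator sine = -0.05756; denominator sine = -0.89649.
Result = 0.0495·3.66·(-0.05756) / (0.1119·(-0.89649)) = +0.10396 rad/s; magnitude 0.10396 rad/s.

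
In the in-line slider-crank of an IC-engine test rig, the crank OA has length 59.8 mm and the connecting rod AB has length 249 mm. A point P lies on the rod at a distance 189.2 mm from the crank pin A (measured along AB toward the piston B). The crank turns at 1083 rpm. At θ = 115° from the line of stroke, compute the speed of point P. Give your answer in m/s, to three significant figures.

ω = 113.4 rad/s.  Crank-pin speed |V_A| = rω = 6.782 m/s, perpendicular to OA.
Rod angle: sinφ = −(r/L) sinθ ⇒ φ = -12.572°; ω_rod = −rω cosθ/√(L²−r²sin²θ) = +11.794 rad/s.
V_P = V_A + ω_rod × AP, with AP = 0.1892 m along the rod.
Components: V_Px = −rω sinθ − a·ω_rod·sinφ = -5.6609 m/s;  V_Py = rω cosθ + a·ω_rod·cosφ = -0.68835 m/s.
|V_P| = √(V_Px² + V_Py²) = 5.7026 m/s.

5.70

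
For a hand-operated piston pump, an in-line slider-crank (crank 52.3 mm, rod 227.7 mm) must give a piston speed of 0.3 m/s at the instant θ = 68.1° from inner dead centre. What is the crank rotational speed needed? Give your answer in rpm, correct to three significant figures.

54.3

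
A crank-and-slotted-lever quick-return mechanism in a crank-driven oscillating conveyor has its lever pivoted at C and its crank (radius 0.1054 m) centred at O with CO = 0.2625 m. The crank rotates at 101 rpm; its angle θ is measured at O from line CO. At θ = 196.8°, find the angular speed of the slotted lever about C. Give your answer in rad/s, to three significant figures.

ω = 10.58 rad/s (from 101 rpm).
Crank pin A relative to C: A = (d + r cosθ, r sinθ); lever angle φ = atan2(r sinθ, d + r cosθ).
Differentiating tanφ: φ̇ = rω(d cosθ + r)/(d² + r² + 2dr cosθ).
d² + r² + 2dr cosθ = |CA|² = 0.0270421 m²;  d cosθ + r = -0.1459 m.
|ω_lever| = |0.1054·10.58·-0.1459| / 0.0270421 = 6.0144 rad/s.

6.01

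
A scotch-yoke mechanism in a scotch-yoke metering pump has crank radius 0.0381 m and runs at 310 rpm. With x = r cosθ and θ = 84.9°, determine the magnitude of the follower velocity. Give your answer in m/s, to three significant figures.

1.23

ω = 32.46 rad/s (from 310 rpm).
x = r cosθ ⇒ ẋ = −rω sinθ.
|v| = rω|sinθ| = 0.0381·32.46·|sin 84.9°| = 1.2319 m/s.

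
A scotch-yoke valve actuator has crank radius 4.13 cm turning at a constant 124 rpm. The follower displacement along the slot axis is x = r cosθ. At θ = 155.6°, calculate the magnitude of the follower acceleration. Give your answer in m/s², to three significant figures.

ω = 12.99 rad/s (from 124 rpm).
x = r cosθ ⇒ ẍ = −rω² cosθ (ω constant).
|a| = rω²|cosθ| = 0.0413·(12.99)²·|cos 155.6°| = 6.3419 m/s².

6.34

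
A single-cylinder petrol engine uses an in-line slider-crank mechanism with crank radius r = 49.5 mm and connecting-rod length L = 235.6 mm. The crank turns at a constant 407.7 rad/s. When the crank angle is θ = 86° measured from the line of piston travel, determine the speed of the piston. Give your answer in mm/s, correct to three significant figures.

20400

ω = 407.7 rad/s
For an in-line slider-crank, x = r cosθ + √(L² − r² sin²θ), so v = −rω sinθ·[1 + r cosθ/√(L² − r² sin²θ)].
With r = 0.0495 m, L = 0.2356 m, θ = 86°: √(L² − r² sin²θ) = 0.23037 m.
v = −0.0495·407.7·0.99756·[1 + 0.0495·0.06976/0.23037] = -20.434 m/s.
|v| = 20.434 m/s = 20434 mm/s.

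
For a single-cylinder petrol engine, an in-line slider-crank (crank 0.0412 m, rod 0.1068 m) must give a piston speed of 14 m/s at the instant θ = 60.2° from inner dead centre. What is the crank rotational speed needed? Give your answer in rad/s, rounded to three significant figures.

325

For an in-line slider-crank, |v_piston| = rω|sinθ|·[1 + r cosθ/√(L² − r² sin²θ)].
With r = 0.0412 m, L = 0.1068 m, θ = 60.2°: the bracketed kinematic factor |dx/dθ| = 0.043026 m.
ω = v/|dx/dθ| = 14/0.043026 = 325.39 rad/s.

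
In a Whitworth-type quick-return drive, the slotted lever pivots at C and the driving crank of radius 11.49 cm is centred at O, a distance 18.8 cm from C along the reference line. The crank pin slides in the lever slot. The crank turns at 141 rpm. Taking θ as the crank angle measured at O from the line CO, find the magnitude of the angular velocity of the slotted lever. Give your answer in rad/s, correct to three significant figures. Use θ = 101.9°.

ω = 14.77 rad/s (from 141 rpm).
Crank pin A relative to C: A = (d + r cosθ, r sinθ); lever angle φ = atan2(r sinθ, d + r cosθ).
Differentiating tanφ: φ̇ = rω(d cosθ + r)/(d² + r² + 2dr cosθ).
d² + r² + 2dr cosθ = |CA|² = 0.0396375 m²;  d cosθ + r = +0.076134 m.
|ω_lever| = |0.1149·14.77·+0.076134| / 0.0396375 = 3.2587 rad/s.

3.26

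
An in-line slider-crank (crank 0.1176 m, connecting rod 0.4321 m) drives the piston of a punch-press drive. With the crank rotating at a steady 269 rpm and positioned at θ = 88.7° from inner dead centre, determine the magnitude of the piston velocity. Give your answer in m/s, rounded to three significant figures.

3.33

ω = 2π·269/60 = 28.17 rad/s
For an in-line slider-crank, x = r cosθ + √(L² − r² sin²θ), so v = −rω sinθ·[1 + r cosθ/√(L² − r² sin²θ)].
With r = 0.1176 m, L = 0.4321 m, θ = 88.7°: √(L² − r² sin²θ) = 0.4158 m.
v = −0.1176·28.17·0.99974·[1 + 0.1176·0.02269/0.4158] = -3.3331 m/s.
|v| = 3.3331 m/s.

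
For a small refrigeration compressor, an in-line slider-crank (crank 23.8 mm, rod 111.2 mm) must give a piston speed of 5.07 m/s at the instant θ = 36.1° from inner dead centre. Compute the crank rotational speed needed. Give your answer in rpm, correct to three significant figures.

2940

For an in-line slider-crank, |v_piston| = rω|sinθ|·[1 + r cosθ/√(L² − r² sin²θ)].
With r = 0.0238 m, L = 0.1112 m, θ = 36.1°: the bracketed kinematic factor |dx/dθ| = 0.016467 m.
ω = v/|dx/dθ| = 5.07/0.016467 = 307.88 rad/s.
N = 60ω/(2π) = 2940 rpm.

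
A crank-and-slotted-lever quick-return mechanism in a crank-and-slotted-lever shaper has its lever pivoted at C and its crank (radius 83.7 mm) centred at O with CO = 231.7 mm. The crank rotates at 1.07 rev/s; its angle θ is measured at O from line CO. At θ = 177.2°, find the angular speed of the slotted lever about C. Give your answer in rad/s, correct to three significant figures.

3.79

ω = 6.723 rad/s (from 1.07 rev/s).
Crank pin A relative to C: A = (d + r cosθ, r sinθ); lever angle φ = atan2(r sinθ, d + r cosθ).
Differentiating tanφ: φ̇ = rω(d cosθ + r)/(d² + r² + 2dr cosθ).
d² + r² + 2dr cosθ = |CA|² = 0.0219503 m²;  d cosθ + r = -0.14772 m.
|ω_lever| = |0.0837·6.723·-0.14772| / 0.0219503 = 3.787 rad/s.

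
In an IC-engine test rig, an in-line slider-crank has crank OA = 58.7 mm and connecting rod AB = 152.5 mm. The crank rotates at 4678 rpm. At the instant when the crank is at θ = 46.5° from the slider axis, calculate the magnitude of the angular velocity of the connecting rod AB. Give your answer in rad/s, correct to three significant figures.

135

ω = 489.9 rad/s (converted from 4678 rpm).
The rod makes angle φ with the slider axis where L sinφ = r sinθ; differentiating, L cosφ·φ̇ = r ω cosθ.
L cosφ = √(L² − r² sin²θ) = 0.14644 m.
|ω_rod| = r ω |cosθ| / √(L² − r² sin²θ) = 0.0587·489.9·0.68835/0.14644 = 135.17 rad/s.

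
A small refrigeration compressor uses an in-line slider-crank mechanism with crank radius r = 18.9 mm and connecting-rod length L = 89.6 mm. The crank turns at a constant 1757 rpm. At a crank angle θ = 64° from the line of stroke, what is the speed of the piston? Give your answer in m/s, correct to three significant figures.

3.42

ω = 2π·1757/60 = 184 rad/s
For an in-line slider-crank, x = r cosθ + √(L² − r² sin²θ), so v = −rω sinθ·[1 + r cosθ/√(L² − r² sin²θ)].
With r = 0.0189 m, L = 0.0896 m, θ = 64°: √(L² − r² sin²θ) = 0.087975 m.
v = −0.0189·184·0.89879·[1 + 0.0189·0.43837/0.087975] = -3.4199 m/s.
|v| = 3.4199 m/s.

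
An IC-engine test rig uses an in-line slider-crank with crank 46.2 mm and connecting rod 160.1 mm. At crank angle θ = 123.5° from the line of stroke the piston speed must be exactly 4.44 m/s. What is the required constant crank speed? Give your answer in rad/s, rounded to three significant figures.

For an in-line slider-crank, |v_piston| = rω|sinθ|·[1 + r cosθ/√(L² − r² sin²θ)].
With r = 0.0462 m, L = 0.1601 m, θ = 123.5°: the bracketed kinematic factor |dx/dθ| = 0.032204 m.
ω = v/|dx/dθ| = 4.44/0.032204 = 137.87 rad/s.

138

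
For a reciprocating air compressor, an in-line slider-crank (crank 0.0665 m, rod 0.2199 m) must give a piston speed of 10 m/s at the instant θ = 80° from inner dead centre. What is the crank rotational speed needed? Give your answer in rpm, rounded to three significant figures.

For an in-line slider-crank, |v_piston| = rω|sinθ|·[1 + r cosθ/√(L² − r² sin²θ)].
With r = 0.0665 m, L = 0.2199 m, θ = 80°: the bracketed kinematic factor |dx/dθ| = 0.069092 m.
ω = v/|dx/dθ| = 10/0.069092 = 144.73 rad/s.
N = 60ω/(2π) = 1382.1 rpm.

1380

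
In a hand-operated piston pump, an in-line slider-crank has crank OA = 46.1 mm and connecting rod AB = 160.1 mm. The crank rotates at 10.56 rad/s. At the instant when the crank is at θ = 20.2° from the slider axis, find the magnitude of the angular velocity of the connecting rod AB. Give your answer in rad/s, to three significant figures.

ω = 10.56 rad/s
The rod makes angle φ with the slider axis where L sinφ = r sinθ; differentiating, L cosφ·φ̇ = r ω cosθ.
L cosφ = √(L² − r² sin²θ) = 0.15931 m.
|ω_rod| = r ω |cosθ| / √(L² − r² sin²θ) = 0.0461·10.56·0.93849/0.15931 = 2.8679 rad/s.

2.87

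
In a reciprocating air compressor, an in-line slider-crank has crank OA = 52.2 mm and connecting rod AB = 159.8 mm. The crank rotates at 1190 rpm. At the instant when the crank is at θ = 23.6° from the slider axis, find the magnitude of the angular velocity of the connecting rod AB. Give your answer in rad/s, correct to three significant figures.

37.6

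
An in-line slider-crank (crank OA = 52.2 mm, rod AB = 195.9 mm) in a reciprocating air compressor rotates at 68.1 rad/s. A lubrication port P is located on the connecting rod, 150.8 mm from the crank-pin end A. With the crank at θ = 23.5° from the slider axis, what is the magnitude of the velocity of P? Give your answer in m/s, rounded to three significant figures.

1.85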